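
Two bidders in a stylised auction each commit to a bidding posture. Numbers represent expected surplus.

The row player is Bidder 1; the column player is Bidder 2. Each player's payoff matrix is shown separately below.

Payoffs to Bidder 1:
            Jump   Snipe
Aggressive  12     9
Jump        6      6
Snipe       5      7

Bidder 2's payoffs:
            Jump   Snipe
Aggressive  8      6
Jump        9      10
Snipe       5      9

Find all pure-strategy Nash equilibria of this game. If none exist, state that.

Pure NE: (Aggressive, Jump)

Mark each player's best response to every combination of opponents' strategies; a profile where every player is best-responding is a pure Nash equilibrium.
Bidder 1 against Jump: payoffs 12, 6, 5 → best response Aggressive.
Bidder 1 against Snipe: payoffs 9, 6, 7 → best response Aggressive.
Bidder 2 against Aggressive: payoffs 8, 6 → best response Jump.
Bidder 2 against Jump: payoffs 9, 10 → best response Snipe.
Bidder 2 against Snipe: payoffs 5, 9 → best response Snipe.
Mutual best responses: (Aggressive, Jump).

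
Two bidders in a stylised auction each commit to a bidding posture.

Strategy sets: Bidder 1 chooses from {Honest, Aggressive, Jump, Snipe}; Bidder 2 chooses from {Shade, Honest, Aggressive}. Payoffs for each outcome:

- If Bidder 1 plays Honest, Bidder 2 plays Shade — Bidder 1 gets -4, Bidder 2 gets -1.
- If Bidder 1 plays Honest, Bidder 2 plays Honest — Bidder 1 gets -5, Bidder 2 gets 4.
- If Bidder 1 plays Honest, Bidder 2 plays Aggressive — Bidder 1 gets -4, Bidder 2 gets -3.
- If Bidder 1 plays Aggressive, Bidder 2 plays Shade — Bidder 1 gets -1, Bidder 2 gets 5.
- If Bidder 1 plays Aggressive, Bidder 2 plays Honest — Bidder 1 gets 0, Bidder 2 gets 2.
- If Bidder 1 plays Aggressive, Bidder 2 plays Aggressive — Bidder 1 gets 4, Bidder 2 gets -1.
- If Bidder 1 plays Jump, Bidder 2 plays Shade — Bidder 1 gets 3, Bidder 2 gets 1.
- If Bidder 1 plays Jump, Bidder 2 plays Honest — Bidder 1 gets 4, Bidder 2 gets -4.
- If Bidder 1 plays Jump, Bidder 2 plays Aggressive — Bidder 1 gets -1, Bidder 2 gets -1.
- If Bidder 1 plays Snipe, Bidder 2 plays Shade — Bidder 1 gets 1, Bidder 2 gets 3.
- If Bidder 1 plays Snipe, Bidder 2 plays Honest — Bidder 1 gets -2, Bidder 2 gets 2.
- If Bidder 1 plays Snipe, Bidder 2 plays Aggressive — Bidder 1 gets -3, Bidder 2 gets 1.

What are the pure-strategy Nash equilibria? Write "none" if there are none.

(Honest, Shade): Bidder 1 can switch to Aggressive (-4 → -1). Not NE.
(Honest, Honest): Bidder 1 can switch to Aggressive (-5 → 0). Not NE.
(Honest, Aggressive): Bidder 1 can switch to Aggressive (-4 → 4). Not NE.
(Aggressive, Shade): Bidder 1 can switch to Jump (-1 → 3). Not NE.
(Aggressive, Honest): Bidder 1 can switch to Jump (0 → 4). Not NE.
(Aggressive, Aggressive): Bidder 2 can switch to Shade (-1 → 5). Not NE.
(Jump, Shade): Bidder 1 gets 3, best alternative 1; Bidder 2 gets 1, best alternative -1. No profitable deviation — NE.
(Jump, Honest): Bidder 2 can switch to Shade (-4 → 1). Not NE.
(Jump, Aggressive): Bidder 1 can switch to Aggressive (-1 → 4). Not NE.
(Snipe, Shade): Bidder 1 can switch to Jump (1 → 3). Not NE.
(Snipe, Honest): Bidder 1 can switch to Aggressive (-2 → 0). Not NE.
(Snipe, Aggressive): Bidder 1 can switch to Aggressive (-3 → 4). Not NE.

The unique pure-strategy Nash equilibrium is (Jump, Shade).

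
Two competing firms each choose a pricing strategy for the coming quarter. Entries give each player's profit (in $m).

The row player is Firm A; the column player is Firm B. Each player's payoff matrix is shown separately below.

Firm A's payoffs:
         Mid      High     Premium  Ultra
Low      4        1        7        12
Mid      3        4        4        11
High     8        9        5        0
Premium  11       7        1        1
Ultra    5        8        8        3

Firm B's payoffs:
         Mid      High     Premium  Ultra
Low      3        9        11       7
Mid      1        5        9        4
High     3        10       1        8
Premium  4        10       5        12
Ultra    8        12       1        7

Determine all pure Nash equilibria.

Pure NE: (High, High)

(Low, Mid): Firm A can switch to High (4 → 8). Not NE.
(Low, High): Firm A can switch to Mid (1 → 4). Not NE.
(Low, Premium): Firm A can switch to Ultra (7 → 8). Not NE.
(Low, Ultra): Firm B can switch to High (7 → 9). Not NE.
(Mid, Mid): Firm A can switch to Low (3 → 4). Not NE.
(Mid, High): Firm A can switch to High (4 → 9). Not NE.
(Mid, Premium): Firm A can switch to Low (4 → 7). Not NE.
(Mid, Ultra): Firm A can switch to Low (11 → 12). Not NE.
(High, High): Firm A gets 9, best alternative 8; Firm B gets 10, best alternative 8. No profitable deviation — NE.
(The remaining 11 profiles each have a profitable deviation by the same check.)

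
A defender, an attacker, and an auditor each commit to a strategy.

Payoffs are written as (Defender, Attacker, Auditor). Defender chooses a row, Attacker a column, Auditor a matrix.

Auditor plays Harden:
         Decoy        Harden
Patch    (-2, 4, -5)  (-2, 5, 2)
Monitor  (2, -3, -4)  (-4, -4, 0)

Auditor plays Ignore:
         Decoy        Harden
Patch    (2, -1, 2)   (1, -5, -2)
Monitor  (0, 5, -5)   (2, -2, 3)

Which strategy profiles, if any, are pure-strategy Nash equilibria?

For each player, find the best response to each opponent profile; mutual best responses are the pure NE.
Defender against (Decoy, Harden): payoffs -2, 2 → best response Monitor.
Defender against (Decoy, Ignore): payoffs 2, 0 → best response Patch.
Defender against (Harden, Harden): payoffs -2, -4 → best response Patch.
Defender against (Harden, Ignore): payoffs 1, 2 → best response Monitor.
Attacker against (Patch, Harden): payoffs 4, 5 → best response Harden.
Attacker against (Patch, Ignore): payoffs -1, -5 → best response Decoy.
Attacker against (Monitor, Harden): payoffs -3, -4 → best response Decoy.
Attacker against (Monitor, Ignore): payoffs 5, -2 → best response Decoy.
Auditor against (Patch, Decoy): payoffs -5, 2 → best response Ignore.
Auditor against (Patch, Harden): payoffs 2, -2 → best response Harden.
Auditor against (Monitor, Decoy): payoffs -4, -5 → best response Harden.
Auditor against (Monitor, Harden): payoffs 0, 3 → best response Ignore.
Mutual best responses: (Patch, Decoy, Ignore); (Patch, Harden, Harden); (Monitor, Decoy, Harden).

(Patch, Decoy, Ignore); (Patch, Harden, Harden); (Monitor, Decoy, Harden)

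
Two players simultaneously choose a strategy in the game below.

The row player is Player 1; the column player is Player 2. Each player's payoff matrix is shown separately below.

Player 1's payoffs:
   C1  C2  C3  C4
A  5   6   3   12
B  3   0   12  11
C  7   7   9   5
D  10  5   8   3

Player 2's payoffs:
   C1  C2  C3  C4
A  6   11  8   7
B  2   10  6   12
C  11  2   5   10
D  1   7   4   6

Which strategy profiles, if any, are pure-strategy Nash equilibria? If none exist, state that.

Player 1 against C1: payoffs 5, 3, 7, 10 → best response D.
Player 1 against C2: payoffs 6, 0, 7, 5 → best response C.
Player 1 against C3: payoffs 3, 12, 9, 8 → best response B.
Player 1 against C4: payoffs 12, 11, 5, 3 → best response A.
Player 2 against A: payoffs 6, 11, 8, 7 → best response C2.
Player 2 against B: payoffs 2, 10, 6, 12 → best response C4.
Player 2 against C: payoffs 11, 2, 5, 10 → best response C1.
Player 2 against D: payoffs 1, 7, 4, 6 → best response C2.
No profile is a mutual best response for all players.

No pure-strategy Nash equilibrium.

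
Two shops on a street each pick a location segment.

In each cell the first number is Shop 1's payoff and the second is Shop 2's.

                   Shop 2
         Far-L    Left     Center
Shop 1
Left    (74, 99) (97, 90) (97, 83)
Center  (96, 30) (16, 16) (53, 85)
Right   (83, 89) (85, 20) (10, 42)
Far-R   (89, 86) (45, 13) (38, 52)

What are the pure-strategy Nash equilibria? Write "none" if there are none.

This game has no pure Nash equilibrium.

Shop 1 against Far-L: payoffs 74, 96, 83, 89 → best response Center.
Shop 1 against Left: payoffs 97, 16, 85, 45 → best response Left.
Shop 1 against Center: payoffs 97, 53, 10, 38 → best response Left.
Shop 2 against Left: payoffs 99, 90, 83 → best response Far-L.
Shop 2 against Center: payoffs 30, 16, 85 → best response Center.
Shop 2 against Right: payoffs 89, 20, 42 → best response Far-L.
Shop 2 against Far-R: payoffs 86, 13, 52 → best response Far-L.
No profile is a mutual best response for all players.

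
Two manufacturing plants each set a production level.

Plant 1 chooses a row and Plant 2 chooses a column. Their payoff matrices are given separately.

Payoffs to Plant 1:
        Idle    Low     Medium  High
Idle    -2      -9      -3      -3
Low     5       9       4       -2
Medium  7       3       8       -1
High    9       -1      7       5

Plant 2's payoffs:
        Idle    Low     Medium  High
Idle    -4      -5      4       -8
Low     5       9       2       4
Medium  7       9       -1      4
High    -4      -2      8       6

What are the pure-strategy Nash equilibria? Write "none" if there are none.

(Idle, Idle): Plant 1 can switch to Low (-2 → 5). Not NE.
(Idle, Low): Plant 1 can switch to Low (-9 → 9). Not NE.
(Idle, Medium): Plant 1 can switch to Low (-3 → 4). Not NE.
(Idle, High): Plant 1 can switch to Low (-3 → -2). Not NE.
(Low, Idle): Plant 1 can switch to Medium (5 → 7). Not NE.
(Low, Low): Plant 1 gets 9, best alternative 3; Plant 2 gets 9, best alternative 5. No profitable deviation — NE.
(Low, Medium): Plant 1 can switch to Medium (4 → 8). Not NE.
(Low, High): Plant 1 can switch to Medium (-2 → -1). Not NE.
(Medium, Idle): Plant 1 can switch to High (7 → 9). Not NE.
(Medium, Low): Plant 1 can switch to Low (3 → 9). Not NE.
(Medium, Medium): Plant 2 can switch to Idle (-1 → 7). Not NE.
(The remaining 5 profiles each have a profitable deviation by the same check.)

Pure NE: (Low, Low)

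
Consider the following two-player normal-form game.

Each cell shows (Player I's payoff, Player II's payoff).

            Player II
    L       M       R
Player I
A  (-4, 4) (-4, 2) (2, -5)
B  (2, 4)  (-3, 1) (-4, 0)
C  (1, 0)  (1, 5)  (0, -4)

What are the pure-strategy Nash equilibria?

For each strategy profile, look for a profitable unilateral deviation.
(A, L): Player I can switch to B (-4 → 2). Not NE.
(A, M): Player I can switch to B (-4 → -3). Not NE.
(A, R): Player II can switch to L (-5 → 4). Not NE.
(B, L): Player I gets 2, best alternative 1; Player II gets 4, best alternative 1. No profitable deviation — NE.
(B, M): Player I can switch to C (-3 → 1). Not NE.
(B, R): Player I can switch to A (-4 → 2). Not NE.
(C, L): Player I can switch to B (1 → 2). Not NE.
(C, M): Player I gets 1, best alternative -3; Player II gets 5, best alternative 0. No profitable deviation — NE.
(The remaining 1 profile has a profitable deviation by the same check.)

Pure-strategy Nash equilibria: (B, L), (C, M)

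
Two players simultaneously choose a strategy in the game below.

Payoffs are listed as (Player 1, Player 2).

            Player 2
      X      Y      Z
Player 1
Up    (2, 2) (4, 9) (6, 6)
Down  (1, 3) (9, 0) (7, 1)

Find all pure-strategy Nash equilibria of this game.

For each strategy profile, look for a profitable unilateral deviation.
(Up, X): Player 2 can switch to Y (2 → 9). Not NE.
(Up, Y): Player 1 can switch to Down (4 → 9). Not NE.
(Up, Z): Player 1 can switch to Down (6 → 7). Not NE.
(Down, X): Player 1 can switch to Up (1 → 2). Not NE.
(Down, Y): Player 2 can switch to X (0 → 3). Not NE.
(Down, Z): Player 2 can switch to X (1 → 3). Not NE.

This game has no pure Nash equilibrium.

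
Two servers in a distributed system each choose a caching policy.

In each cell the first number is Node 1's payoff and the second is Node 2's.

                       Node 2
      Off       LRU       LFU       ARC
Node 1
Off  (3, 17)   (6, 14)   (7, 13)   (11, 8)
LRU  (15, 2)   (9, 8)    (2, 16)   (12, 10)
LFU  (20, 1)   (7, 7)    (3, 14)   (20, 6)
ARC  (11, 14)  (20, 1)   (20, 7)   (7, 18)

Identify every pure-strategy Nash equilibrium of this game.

No pure-strategy Nash equilibrium.

(Off, Off): Node 1 can switch to LRU (3 → 15). Not NE.
(Off, LRU): Node 1 can switch to LRU (6 → 9). Not NE.
(Off, LFU): Node 1 can switch to ARC (7 → 20). Not NE.
(Off, ARC): Node 1 can switch to LRU (11 → 12). Not NE.
(LRU, Off): Node 1 can switch to LFU (15 → 20). Not NE.
(LRU, LRU): Node 1 can switch to ARC (9 → 20). Not NE.
(The remaining 10 profiles each have a profitable deviation by the same check.)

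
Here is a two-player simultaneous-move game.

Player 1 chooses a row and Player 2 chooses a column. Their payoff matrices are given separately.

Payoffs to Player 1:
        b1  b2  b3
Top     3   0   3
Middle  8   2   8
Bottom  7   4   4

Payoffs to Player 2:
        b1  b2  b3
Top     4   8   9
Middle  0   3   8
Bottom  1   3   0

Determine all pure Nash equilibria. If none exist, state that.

Player 1 against b1: payoffs 3, 8, 7 → best response Middle.
Player 1 against b2: payoffs 0, 2, 4 → best response Bottom.
Player 1 against b3: payoffs 3, 8, 4 → best response Middle.
Player 2 against Top: payoffs 4, 8, 9 → best response b3.
Player 2 against Middle: payoffs 0, 3, 8 → best response b3.
Player 2 against Bottom: payoffs 1, 3, 0 → best response b2.
Mutual best responses: (Middle, b3); (Bottom, b2).

(Middle, b3) and (Bottom, b2)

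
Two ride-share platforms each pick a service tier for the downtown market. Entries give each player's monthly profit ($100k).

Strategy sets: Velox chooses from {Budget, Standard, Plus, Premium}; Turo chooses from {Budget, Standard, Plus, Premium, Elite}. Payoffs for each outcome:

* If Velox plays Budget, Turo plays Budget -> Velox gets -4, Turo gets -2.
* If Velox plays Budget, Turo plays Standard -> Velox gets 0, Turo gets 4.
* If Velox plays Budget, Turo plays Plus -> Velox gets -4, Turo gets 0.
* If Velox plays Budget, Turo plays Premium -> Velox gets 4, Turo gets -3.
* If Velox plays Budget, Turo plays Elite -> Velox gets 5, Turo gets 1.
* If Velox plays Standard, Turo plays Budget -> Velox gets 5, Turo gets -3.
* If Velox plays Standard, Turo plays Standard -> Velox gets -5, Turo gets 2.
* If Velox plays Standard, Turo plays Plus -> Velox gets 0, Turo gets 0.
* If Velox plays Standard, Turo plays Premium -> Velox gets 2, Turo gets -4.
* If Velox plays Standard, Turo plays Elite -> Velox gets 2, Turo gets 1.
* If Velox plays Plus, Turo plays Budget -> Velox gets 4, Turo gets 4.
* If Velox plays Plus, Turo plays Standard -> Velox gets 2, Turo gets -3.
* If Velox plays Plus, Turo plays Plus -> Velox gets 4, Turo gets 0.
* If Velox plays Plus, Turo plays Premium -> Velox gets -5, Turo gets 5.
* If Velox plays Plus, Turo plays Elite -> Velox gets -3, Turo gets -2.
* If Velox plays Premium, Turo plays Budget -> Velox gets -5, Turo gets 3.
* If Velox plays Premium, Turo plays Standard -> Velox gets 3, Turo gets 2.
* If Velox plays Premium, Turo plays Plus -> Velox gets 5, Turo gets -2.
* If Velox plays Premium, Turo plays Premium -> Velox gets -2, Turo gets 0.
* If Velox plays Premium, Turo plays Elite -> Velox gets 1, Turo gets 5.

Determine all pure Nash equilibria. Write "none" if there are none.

Check each profile: it is a Nash equilibrium iff no player can strictly gain by switching unilaterally.
(Budget, Budget): Velox can switch to Standard (-4 → 5). Not NE.
(Budget, Standard): Velox can switch to Plus (0 → 2). Not NE.
(Budget, Plus): Velox can switch to Standard (-4 → 0). Not NE.
(Budget, Premium): Turo can switch to Budget (-3 → -2). Not NE.
(Budget, Elite): Turo can switch to Standard (1 → 4). Not NE.
(Standard, Budget): Turo can switch to Standard (-3 → 2). Not NE.
(Standard, Standard): Velox can switch to Budget (-5 → 0). Not NE.
(Standard, Plus): Velox can switch to Plus (0 → 4). Not NE.
(The remaining 12 profiles each have a profitable deviation by the same check.)

This game has no pure Nash equilibrium.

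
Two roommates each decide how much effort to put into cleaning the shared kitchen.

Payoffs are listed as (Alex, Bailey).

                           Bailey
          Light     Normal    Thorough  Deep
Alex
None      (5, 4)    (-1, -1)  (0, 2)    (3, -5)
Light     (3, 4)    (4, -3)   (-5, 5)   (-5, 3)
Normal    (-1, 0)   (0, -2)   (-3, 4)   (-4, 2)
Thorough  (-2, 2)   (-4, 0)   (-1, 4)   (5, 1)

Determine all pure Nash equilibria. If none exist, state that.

(None, Light)

(None, Light): Alex gets 5, best alternative 3; Bailey gets 4, best alternative 2. No profitable deviation — NE.
(None, Normal): Alex can switch to Light (-1 → 4). Not NE.
(None, Thorough): Bailey can switch to Light (2 → 4). Not NE.
(None, Deep): Alex can switch to Thorough (3 → 5). Not NE.
(Light, Light): Alex can switch to None (3 → 5). Not NE.
(Light, Normal): Bailey can switch to Light (-3 → 4). Not NE.
(Light, Thorough): Alex can switch to None (-5 → 0). Not NE.
(Light, Deep): Alex can switch to None (-5 → 3). Not NE.
(Normal, Light): Alex can switch to None (-1 → 5). Not NE.
(Normal, Normal): Alex can switch to Light (0 → 4). Not NE.
(Normal, Thorough): Alex can switch to None (-3 → 0). Not NE.
(Normal, Deep): Alex can switch to None (-4 → 3). Not NE.
(Thorough, Light): Alex can switch to None (-2 → 5). Not NE.
(The remaining 3 profiles each have a profitable deviation by the same check.)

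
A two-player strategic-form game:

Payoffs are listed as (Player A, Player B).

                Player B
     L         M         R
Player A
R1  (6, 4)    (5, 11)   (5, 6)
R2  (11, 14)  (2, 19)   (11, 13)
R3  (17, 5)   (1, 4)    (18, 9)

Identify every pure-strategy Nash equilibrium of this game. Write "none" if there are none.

The pure Nash equilibria are (R1, M); (R3, R).

For each strategy profile, look for a profitable unilateral deviation.
(R1, L): Player A can switch to R2 (6 → 11). Not NE.
(R1, M): Player A gets 5, best alternative 2; Player B gets 11, best alternative 6. No profitable deviation — NE.
(R1, R): Player A can switch to R2 (5 → 11). Not NE.
(R2, L): Player A can switch to R3 (11 → 17). Not NE.
(R2, M): Player A can switch to R1 (2 → 5). Not NE.
(R2, R): Player A can switch to R3 (11 → 18). Not NE.
(R3, L): Player B can switch to R (5 → 9). Not NE.
(R3, M): Player A can switch to R1 (1 → 5). Not NE.
(R3, R): Player A gets 18, best alternative 11; Player B gets 9, best alternative 5. No profitable deviation — NE.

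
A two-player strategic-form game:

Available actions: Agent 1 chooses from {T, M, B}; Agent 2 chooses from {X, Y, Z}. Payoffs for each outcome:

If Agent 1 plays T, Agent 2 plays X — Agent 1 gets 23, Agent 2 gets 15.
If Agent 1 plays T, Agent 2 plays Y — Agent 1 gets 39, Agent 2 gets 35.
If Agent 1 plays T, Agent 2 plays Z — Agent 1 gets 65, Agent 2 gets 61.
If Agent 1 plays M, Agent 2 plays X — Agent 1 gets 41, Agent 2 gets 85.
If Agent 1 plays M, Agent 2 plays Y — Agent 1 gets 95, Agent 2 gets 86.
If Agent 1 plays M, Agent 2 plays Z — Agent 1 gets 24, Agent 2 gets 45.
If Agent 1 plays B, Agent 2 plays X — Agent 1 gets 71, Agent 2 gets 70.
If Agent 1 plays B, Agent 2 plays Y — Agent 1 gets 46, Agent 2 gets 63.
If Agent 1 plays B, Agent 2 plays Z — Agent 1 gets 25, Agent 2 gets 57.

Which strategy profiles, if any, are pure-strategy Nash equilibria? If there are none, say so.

Agent 1 against X: payoffs 23, 41, 71 → best response B.
Agent 1 against Y: payoffs 39, 95, 46 → best response M.
Agent 1 against Z: payoffs 65, 24, 25 → best response T.
Agent 2 against T: payoffs 15, 35, 61 → best response Z.
Agent 2 against M: payoffs 85, 86, 45 → best response Y.
Agent 2 against B: payoffs 70, 63, 57 → best response X.
Mutual best responses: (T, Z); (M, Y); (B, X).

Pure-strategy Nash equilibria: (T, Z), (M, Y), (B, X)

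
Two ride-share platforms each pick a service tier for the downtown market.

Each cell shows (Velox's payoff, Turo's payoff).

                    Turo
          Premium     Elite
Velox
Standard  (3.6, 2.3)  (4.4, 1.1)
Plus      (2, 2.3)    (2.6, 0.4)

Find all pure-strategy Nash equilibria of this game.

Velox against Premium: payoffs 3.6, 2 → best response Standard.
Velox against Elite: payoffs 4.4, 2.6 → best response Standard.
Turo against Standard: payoffs 2.3, 1.1 → best response Premium.
Turo against Plus: payoffs 2.3, 0.4 → best response Premium.
Mutual best responses: (Standard, Premium).

(Standard, Premium)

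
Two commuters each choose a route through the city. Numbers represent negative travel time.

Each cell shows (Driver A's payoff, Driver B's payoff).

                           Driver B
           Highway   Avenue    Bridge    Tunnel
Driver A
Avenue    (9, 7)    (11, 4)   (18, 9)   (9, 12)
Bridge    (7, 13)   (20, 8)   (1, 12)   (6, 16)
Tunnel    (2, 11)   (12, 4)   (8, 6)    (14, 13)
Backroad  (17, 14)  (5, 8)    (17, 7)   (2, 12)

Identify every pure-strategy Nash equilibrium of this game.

Check each profile: it is a Nash equilibrium iff no player can strictly gain by switching unilaterally.
(Avenue, Highway): Driver A can switch to Backroad (9 → 17). Not NE.
(Avenue, Avenue): Driver A can switch to Bridge (11 → 20). Not NE.
(Avenue, Bridge): Driver B can switch to Tunnel (9 → 12). Not NE.
(Avenue, Tunnel): Driver A can switch to Tunnel (9 → 14). Not NE.
(Bridge, Highway): Driver A can switch to Avenue (7 → 9). Not NE.
(Bridge, Avenue): Driver B can switch to Highway (8 → 13). Not NE.
(Bridge, Bridge): Driver A can switch to Avenue (1 → 18). Not NE.
(Bridge, Tunnel): Driver A can switch to Avenue (6 → 9). Not NE.
(Tunnel, Highway): Driver A can switch to Avenue (2 → 9). Not NE.
(Tunnel, Avenue): Driver A can switch to Bridge (12 → 20). Not NE.
(Tunnel, Bridge): Driver A can switch to Avenue (8 → 18). Not NE.
(Tunnel, Tunnel): Driver A gets 14, best alternative 9; Driver B gets 13, best alternative 11. No profitable deviation — NE.
(Backroad, Highway): Driver A gets 17, best alternative 9; Driver B gets 14, best alternative 12. No profitable deviation — NE.
(Backroad, Avenue): Driver A can switch to Avenue (5 → 11). Not NE.
(The remaining 2 profiles each have a profitable deviation by the same check.)

Pure-strategy Nash equilibria: (Tunnel, Tunnel) and (Backroad, Highway)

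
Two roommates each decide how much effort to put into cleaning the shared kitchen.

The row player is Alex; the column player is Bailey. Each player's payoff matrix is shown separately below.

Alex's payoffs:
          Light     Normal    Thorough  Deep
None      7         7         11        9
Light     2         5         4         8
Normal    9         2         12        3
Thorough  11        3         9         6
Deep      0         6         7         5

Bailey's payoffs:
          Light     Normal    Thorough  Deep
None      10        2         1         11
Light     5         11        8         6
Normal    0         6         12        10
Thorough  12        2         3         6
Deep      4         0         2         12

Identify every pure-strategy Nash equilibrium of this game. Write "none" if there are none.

The pure Nash equilibria are (None, Deep), (Normal, Thorough), (Thorough, Light).

Check each profile: it is a Nash equilibrium iff no player can strictly gain by switching unilaterally.
(None, Light): Alex can switch to Normal (7 → 9). Not NE.
(None, Normal): Bailey can switch to Light (2 → 10). Not NE.
(None, Thorough): Alex can switch to Normal (11 → 12). Not NE.
(None, Deep): Alex gets 9, best alternative 8; Bailey gets 11, best alternative 10. No profitable deviation — NE.
(Light, Light): Alex can switch to None (2 → 7). Not NE.
(Light, Normal): Alex can switch to None (5 → 7). Not NE.
(Light, Thorough): Alex can switch to None (4 → 11). Not NE.
(Light, Deep): Alex can switch to None (8 → 9). Not NE.
(Normal, Light): Alex can switch to Thorough (9 → 11). Not NE.
(Normal, Thorough): Alex gets 12, best alternative 11; Bailey gets 12, best alternative 10. No profitable deviation — NE.
(Thorough, Light): Alex gets 11, best alternative 9; Bailey gets 12, best alternative 6. No profitable deviation — NE.
(The remaining 9 profiles each have a profitable deviation by the same check.)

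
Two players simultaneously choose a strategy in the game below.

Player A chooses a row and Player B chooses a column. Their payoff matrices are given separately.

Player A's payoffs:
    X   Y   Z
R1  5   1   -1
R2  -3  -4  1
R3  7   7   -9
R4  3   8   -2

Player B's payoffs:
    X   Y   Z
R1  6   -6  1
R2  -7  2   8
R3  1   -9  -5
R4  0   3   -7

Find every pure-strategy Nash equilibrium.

Player A against X: payoffs 5, -3, 7, 3 → best response R3.
Player A against Y: payoffs 1, -4, 7, 8 → best response R4.
Player A against Z: payoffs -1, 1, -9, -2 → best response R2.
Player B against R1: payoffs 6, -6, 1 → best response X.
Player B against R2: payoffs -7, 2, 8 → best response Z.
Player B against R3: payoffs 1, -9, -5 → best response X.
Player B against R4: payoffs 0, 3, -7 → best response Y.
Mutual best responses: (R2, Z); (R3, X); (R4, Y).

The pure Nash equilibria are (R2, Z), (R3, X), (R4, Y).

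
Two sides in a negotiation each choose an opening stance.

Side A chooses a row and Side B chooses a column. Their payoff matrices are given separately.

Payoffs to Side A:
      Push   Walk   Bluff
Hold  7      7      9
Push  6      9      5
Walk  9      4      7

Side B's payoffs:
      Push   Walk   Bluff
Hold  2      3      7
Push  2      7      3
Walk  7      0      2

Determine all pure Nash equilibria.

(Hold, Push): Side A can switch to Walk (7 → 9). Not NE.
(Hold, Walk): Side A can switch to Push (7 → 9). Not NE.
(Hold, Bluff): Side A gets 9, best alternative 7; Side B gets 7, best alternative 3. No profitable deviation — NE.
(Push, Push): Side A can switch to Hold (6 → 7). Not NE.
(Push, Walk): Side A gets 9, best alternative 7; Side B gets 7, best alternative 3. No profitable deviation — NE.
(Push, Bluff): Side A can switch to Hold (5 → 9). Not NE.
(Walk, Push): Side A gets 9, best alternative 7; Side B gets 7, best alternative 2. No profitable deviation — NE.
(Walk, Walk): Side A can switch to Hold (4 → 7). Not NE.
(Walk, Bluff): Side A can switch to Hold (7 → 9). Not NE.

(Hold, Bluff); (Push, Walk); (Walk, Push)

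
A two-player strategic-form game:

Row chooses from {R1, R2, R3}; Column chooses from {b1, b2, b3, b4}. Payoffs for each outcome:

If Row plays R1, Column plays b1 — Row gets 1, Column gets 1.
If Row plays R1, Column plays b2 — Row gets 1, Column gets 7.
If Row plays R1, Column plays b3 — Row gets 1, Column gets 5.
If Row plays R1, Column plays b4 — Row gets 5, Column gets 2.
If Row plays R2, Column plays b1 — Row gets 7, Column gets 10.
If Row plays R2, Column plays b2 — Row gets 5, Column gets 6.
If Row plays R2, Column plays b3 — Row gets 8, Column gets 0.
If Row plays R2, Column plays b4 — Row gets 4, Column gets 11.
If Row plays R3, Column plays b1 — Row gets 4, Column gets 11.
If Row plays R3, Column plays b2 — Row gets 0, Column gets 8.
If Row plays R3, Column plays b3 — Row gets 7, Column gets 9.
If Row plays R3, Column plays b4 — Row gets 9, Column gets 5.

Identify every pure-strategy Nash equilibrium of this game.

Row against b1: payoffs 1, 7, 4 → best response R2.
Row against b2: payoffs 1, 5, 0 → best response R2.
Row against b3: payoffs 1, 8, 7 → best response R2.
Row against b4: payoffs 5, 4, 9 → best response R3.
Column against R1: payoffs 1, 7, 5, 2 → best response b2.
Column against R2: payoffs 10, 6, 0, 11 → best response b4.
Column against R3: payoffs 11, 8, 9, 5 → best response b1.
No profile is a mutual best response for all players.

There is no pure-strategy Nash equilibrium.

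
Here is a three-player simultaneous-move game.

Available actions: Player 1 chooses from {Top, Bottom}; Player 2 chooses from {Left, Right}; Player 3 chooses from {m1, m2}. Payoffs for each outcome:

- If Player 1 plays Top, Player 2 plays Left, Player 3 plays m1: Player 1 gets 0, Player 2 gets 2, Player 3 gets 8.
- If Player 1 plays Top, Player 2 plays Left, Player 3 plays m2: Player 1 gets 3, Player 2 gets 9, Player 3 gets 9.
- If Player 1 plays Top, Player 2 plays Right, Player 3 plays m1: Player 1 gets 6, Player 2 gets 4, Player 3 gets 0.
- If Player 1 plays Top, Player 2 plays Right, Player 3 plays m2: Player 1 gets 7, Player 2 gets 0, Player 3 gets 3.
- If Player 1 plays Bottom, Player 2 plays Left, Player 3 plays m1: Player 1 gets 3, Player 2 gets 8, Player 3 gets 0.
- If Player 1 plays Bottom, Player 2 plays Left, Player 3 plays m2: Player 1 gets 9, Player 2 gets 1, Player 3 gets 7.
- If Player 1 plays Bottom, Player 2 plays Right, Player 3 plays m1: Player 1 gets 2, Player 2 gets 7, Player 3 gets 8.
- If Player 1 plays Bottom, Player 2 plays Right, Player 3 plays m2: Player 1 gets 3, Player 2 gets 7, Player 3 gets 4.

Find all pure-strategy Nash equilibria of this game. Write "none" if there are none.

There is no pure-strategy Nash equilibrium.

(Top, Left, m1): Player 1 can switch to Bottom (0 → 3). Not NE.
(Top, Left, m2): Player 1 can switch to Bottom (3 → 9). Not NE.
(Top, Right, m1): Player 3 can switch to m2 (0 → 3). Not NE.
(Top, Right, m2): Player 2 can switch to Left (0 → 9). Not NE.
(Bottom, Left, m1): Player 3 can switch to m2 (0 → 7). Not NE.
(Bottom, Left, m2): Player 2 can switch to Right (1 → 7). Not NE.
(Bottom, Right, m1): Player 1 can switch to Top (2 → 6). Not NE.
(Bottom, Right, m2): Player 1 can switch to Top (3 → 7). Not NE.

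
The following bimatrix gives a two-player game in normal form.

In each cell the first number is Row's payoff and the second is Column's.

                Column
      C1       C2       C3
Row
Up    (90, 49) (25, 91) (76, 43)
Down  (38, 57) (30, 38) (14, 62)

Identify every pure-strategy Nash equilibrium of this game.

No pure-strategy Nash equilibrium.

For each player, find the best response to each opponent profile; mutual best responses are the pure NE.
Row against C1: payoffs 90, 38 → best response Up.
Row against C2: payoffs 25, 30 → best response Down.
Row against C3: payoffs 76, 14 → best response Up.
Column against Up: payoffs 49, 91, 43 → best response C2.
Column against Down: payoffs 57, 38, 62 → best response C3.
No profile is a mutual best response for all players.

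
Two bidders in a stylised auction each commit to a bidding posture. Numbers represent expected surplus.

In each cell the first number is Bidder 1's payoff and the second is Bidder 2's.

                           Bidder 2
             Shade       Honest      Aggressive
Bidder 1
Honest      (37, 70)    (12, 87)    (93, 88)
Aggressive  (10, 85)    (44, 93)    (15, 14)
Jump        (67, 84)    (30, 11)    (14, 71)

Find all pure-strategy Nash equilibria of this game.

(Honest, Shade): Bidder 1 can switch to Jump (37 → 67). Not NE.
(Honest, Honest): Bidder 1 can switch to Aggressive (12 → 44). Not NE.
(Honest, Aggressive): Bidder 1 gets 93, best alternative 15; Bidder 2 gets 88, best alternative 87. No profitable deviation — NE.
(Aggressive, Shade): Bidder 1 can switch to Honest (10 → 37). Not NE.
(Aggressive, Honest): Bidder 1 gets 44, best alternative 30; Bidder 2 gets 93, best alternative 85. No profitable deviation — NE.
(Aggressive, Aggressive): Bidder 1 can switch to Honest (15 → 93). Not NE.
(Jump, Shade): Bidder 1 gets 67, best alternative 37; Bidder 2 gets 84, best alternative 71. No profitable deviation — NE.
(Jump, Honest): Bidder 1 can switch to Aggressive (30 → 44). Not NE.
(Jump, Aggressive): Bidder 1 can switch to Honest (14 → 93). Not NE.

Pure-strategy Nash equilibria: (Honest, Aggressive) and (Aggressive, Honest) and (Jump, Shade)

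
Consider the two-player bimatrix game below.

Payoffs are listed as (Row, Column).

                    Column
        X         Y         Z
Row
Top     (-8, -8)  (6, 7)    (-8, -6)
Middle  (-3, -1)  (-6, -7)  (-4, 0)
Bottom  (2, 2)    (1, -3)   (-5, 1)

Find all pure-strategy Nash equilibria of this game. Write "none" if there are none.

(Top, X): Row can switch to Middle (-8 → -3). Not NE.
(Top, Y): Row gets 6, best alternative 1; Column gets 7, best alternative -6. No profitable deviation — NE.
(Top, Z): Row can switch to Middle (-8 → -4). Not NE.
(Middle, X): Row can switch to Bottom (-3 → 2). Not NE.
(Middle, Y): Row can switch to Top (-6 → 6). Not NE.
(Middle, Z): Row gets -4, best alternative -5; Column gets 0, best alternative -1. No profitable deviation — NE.
(Bottom, X): Row gets 2, best alternative -3; Column gets 2, best alternative 1. No profitable deviation — NE.
(Bottom, Y): Row can switch to Top (1 → 6). Not NE.
(Bottom, Z): Row can switch to Middle (-5 → -4). Not NE.

Pure-strategy Nash equilibria: (Top, Y) and (Middle, Z) and (Bottom, X)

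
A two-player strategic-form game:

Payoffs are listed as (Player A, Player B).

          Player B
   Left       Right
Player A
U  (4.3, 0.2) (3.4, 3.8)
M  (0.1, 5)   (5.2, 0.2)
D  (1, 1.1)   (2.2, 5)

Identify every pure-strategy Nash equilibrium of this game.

none

(U, Left): Player B can switch to Right (0.2 → 3.8). Not NE.
(U, Right): Player A can switch to M (3.4 → 5.2). Not NE.
(M, Left): Player A can switch to U (0.1 → 4.3). Not NE.
(M, Right): Player B can switch to Left (0.2 → 5). Not NE.
(D, Left): Player A can switch to U (1 → 4.3). Not NE.
(D, Right): Player A can switch to U (2.2 → 3.4). Not NE.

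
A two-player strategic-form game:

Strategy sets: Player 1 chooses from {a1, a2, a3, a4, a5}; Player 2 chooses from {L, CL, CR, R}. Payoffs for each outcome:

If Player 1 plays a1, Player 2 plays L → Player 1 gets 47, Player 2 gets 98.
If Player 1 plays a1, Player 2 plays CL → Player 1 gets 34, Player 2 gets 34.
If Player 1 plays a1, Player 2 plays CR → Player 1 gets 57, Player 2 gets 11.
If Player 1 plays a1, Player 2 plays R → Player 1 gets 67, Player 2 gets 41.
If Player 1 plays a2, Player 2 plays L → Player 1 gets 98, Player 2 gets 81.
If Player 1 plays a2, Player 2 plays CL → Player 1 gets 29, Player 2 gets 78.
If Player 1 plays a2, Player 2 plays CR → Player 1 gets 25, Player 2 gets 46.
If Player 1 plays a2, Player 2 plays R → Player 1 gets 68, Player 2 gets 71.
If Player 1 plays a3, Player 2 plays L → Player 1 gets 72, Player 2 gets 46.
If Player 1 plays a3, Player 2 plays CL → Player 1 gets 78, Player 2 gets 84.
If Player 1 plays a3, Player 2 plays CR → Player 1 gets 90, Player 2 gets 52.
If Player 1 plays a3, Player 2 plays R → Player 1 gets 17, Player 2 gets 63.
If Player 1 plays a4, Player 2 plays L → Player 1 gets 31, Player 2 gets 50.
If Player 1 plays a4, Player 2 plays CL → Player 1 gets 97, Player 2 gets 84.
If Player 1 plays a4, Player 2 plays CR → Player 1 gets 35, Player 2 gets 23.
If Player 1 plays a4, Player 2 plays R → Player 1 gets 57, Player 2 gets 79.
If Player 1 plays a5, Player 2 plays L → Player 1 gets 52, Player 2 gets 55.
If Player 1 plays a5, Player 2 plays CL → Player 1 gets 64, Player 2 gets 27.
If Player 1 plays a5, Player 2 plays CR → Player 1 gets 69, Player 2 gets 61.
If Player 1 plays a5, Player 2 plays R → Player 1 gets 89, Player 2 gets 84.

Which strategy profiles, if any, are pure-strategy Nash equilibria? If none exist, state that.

(a1, L): Player 1 can switch to a2 (47 → 98). Not NE.
(a1, CL): Player 1 can switch to a3 (34 → 78). Not NE.
(a1, CR): Player 1 can switch to a3 (57 → 90). Not NE.
(a1, R): Player 1 can switch to a2 (67 → 68). Not NE.
(a2, L): Player 1 gets 98, best alternative 72; Player 2 gets 81, best alternative 78. No profitable deviation — NE.
(a2, CL): Player 1 can switch to a1 (29 → 34). Not NE.
(a2, CR): Player 1 can switch to a1 (25 → 57). Not NE.
(a2, R): Player 1 can switch to a5 (68 → 89). Not NE.
(a3, L): Player 1 can switch to a2 (72 → 98). Not NE.
(a4, CL): Player 1 gets 97, best alternative 78; Player 2 gets 84, best alternative 79. No profitable deviation — NE.
(a5, R): Player 1 gets 89, best alternative 68; Player 2 gets 84, best alternative 61. No profitable deviation — NE.
(The remaining 9 profiles each have a profitable deviation by the same check.)

Pure-strategy Nash equilibria: (a2, L), (a4, CL), (a5, R)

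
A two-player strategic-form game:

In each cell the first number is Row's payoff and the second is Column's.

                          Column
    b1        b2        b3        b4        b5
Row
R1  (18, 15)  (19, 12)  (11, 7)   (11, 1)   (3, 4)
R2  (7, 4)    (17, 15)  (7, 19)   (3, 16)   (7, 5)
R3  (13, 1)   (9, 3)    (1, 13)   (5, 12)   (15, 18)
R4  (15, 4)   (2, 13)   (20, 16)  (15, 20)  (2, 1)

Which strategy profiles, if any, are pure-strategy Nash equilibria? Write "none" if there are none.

(R1, b1); (R3, b5); (R4, b4)

Row against b1: payoffs 18, 7, 13, 15 → best response R1.
Row against b2: payoffs 19, 17, 9, 2 → best response R1.
Row against b3: payoffs 11, 7, 1, 20 → best response R4.
Row against b4: payoffs 11, 3, 5, 15 → best response R4.
Row against b5: payoffs 3, 7, 15, 2 → best response R3.
Column against R1: payoffs 15, 12, 7, 1, 4 → best response b1.
Column against R2: payoffs 4, 15, 19, 16, 5 → best response b3.
Column against R3: payoffs 1, 3, 13, 12, 18 → best response b5.
Column against R4: payoffs 4, 13, 16, 20, 1 → best response b4.
Mutual best responses: (R1, b1); (R3, b5); (R4, b4).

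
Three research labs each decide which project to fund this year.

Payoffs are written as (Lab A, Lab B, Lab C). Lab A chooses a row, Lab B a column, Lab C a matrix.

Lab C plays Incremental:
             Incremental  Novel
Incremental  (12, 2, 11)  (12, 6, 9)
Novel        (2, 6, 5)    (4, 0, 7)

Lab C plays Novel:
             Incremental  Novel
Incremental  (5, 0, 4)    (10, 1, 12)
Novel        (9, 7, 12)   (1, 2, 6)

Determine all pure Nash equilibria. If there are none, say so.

The pure Nash equilibria are (Incremental, Novel, Novel), (Novel, Incremental, Novel).

For each player, find the best response to each opponent profile; mutual best responses are the pure NE.
Lab A against (Incremental, Incremental): payoffs 12, 2 → best response Incremental.
Lab A against (Incremental, Novel): payoffs 5, 9 → best response Novel.
Lab A against (Novel, Incremental): payoffs 12, 4 → best response Incremental.
Lab A against (Novel, Novel): payoffs 10, 1 → best response Incremental.
Lab B against (Incremental, Incremental): payoffs 2, 6 → best response Novel.
Lab B against (Incremental, Novel): payoffs 0, 1 → best response Novel.
Lab B against (Novel, Incremental): payoffs 6, 0 → best response Incremental.
Lab B against (Novel, Novel): payoffs 7, 2 → best response Incremental.
Lab C against (Incremental, Incremental): payoffs 11, 4 → best response Incremental.
Lab C against (Incremental, Novel): payoffs 9, 12 → best response Novel.
Lab C against (Novel, Incremental): payoffs 5, 12 → best response Novel.
Lab C against (Novel, Novel): payoffs 7, 6 → best response Incremental.
Mutual best responses: (Incremental, Novel, Novel); (Novel, Incremental, Novel).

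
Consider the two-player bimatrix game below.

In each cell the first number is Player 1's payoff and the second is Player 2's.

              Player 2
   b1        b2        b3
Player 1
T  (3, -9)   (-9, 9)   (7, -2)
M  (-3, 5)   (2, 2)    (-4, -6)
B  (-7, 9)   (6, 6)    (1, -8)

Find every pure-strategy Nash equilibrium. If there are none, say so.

none

For each strategy profile, look for a profitable unilateral deviation.
(T, b1): Player 2 can switch to b2 (-9 → 9). Not NE.
(T, b2): Player 1 can switch to M (-9 → 2). Not NE.
(T, b3): Player 2 can switch to b2 (-2 → 9). Not NE.
(M, b1): Player 1 can switch to T (-3 → 3). Not NE.
(M, b2): Player 1 can switch to B (2 → 6). Not NE.
(M, b3): Player 1 can switch to T (-4 → 7). Not NE.
(B, b1): Player 1 can switch to T (-7 → 3). Not NE.
(B, b2): Player 2 can switch to b1 (6 → 9). Not NE.
(B, b3): Player 1 can switch to T (1 → 7). Not NE.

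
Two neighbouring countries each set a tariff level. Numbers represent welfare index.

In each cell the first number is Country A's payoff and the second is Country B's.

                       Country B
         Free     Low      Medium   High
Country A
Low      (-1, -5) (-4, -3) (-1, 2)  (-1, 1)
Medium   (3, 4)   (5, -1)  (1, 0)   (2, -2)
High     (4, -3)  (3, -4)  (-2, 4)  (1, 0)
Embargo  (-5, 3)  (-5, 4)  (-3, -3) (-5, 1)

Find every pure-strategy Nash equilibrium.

Check each profile: it is a Nash equilibrium iff no player can strictly gain by switching unilaterally.
(Low, Free): Country A can switch to Medium (-1 → 3). Not NE.
(Low, Low): Country A can switch to Medium (-4 → 5). Not NE.
(Low, Medium): Country A can switch to Medium (-1 → 1). Not NE.
(Low, High): Country A can switch to Medium (-1 → 2). Not NE.
(Medium, Free): Country A can switch to High (3 → 4). Not NE.
(Medium, Low): Country B can switch to Free (-1 → 4). Not NE.
(Medium, Medium): Country B can switch to Free (0 → 4). Not NE.
(Medium, High): Country B can switch to Free (-2 → 4). Not NE.
(High, Free): Country B can switch to Medium (-3 → 4). Not NE.
(High, Low): Country A can switch to Medium (3 → 5). Not NE.
(High, Medium): Country A can switch to Low (-2 → -1). Not NE.
(High, High): Country A can switch to Medium (1 → 2). Not NE.
(The remaining 4 profiles each have a profitable deviation by the same check.)

No pure-strategy Nash equilibrium.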